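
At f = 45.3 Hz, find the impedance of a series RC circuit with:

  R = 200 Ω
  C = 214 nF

Step 1 — Angular frequency: ω = 2π·f = 2π·45.3 = 284.6 rad/s.
Step 2 — Component impedances:
  R: Z = R = 200 Ω
  C: Z = 1/(jωC) = -j/(ω·C) = 0 - j1.642e+04 Ω
Step 3 — Series combination: Z_total = R + C = 200 - j1.642e+04 Ω = 1.642e+04∠-89.3° Ω.

Z = 200 - j1.642e+04 Ω = 1.642e+04∠-89.3° Ω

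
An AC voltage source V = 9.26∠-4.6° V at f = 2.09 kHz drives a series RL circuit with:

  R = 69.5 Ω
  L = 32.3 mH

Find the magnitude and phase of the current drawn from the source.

Step 1 — Angular frequency: ω = 2π·f = 2π·2090 = 1.313e+04 rad/s.
Step 2 — Component impedances:
  R: Z = R = 69.5 Ω
  L: Z = jωL = j·1.313e+04·0.0323 = 0 + j424.2 Ω
Step 3 — Series combination: Z_total = R + L = 69.5 + j424.2 Ω = 429.8∠80.7° Ω.
Step 4 — Source phasor: V = 9.26∠-4.6° V = 9.23 - j0.7426 V.
Step 5 — Ohm's law: I = V / Z_total = (9.23 - j0.7426) / (69.5 + j424.2) = 0.001767 - j0.02147 A.
Step 6 — Convert to polar: |I| = 0.02154 A, ∠I = -85.3°.

I = 0.02154∠-85.3° A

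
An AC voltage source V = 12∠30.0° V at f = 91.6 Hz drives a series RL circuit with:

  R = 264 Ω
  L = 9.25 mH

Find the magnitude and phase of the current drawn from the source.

Step 1 — Angular frequency: ω = 2π·f = 2π·91.6 = 575.5 rad/s.
Step 2 — Component impedances:
  R: Z = R = 264 Ω
  L: Z = jωL = j·575.5·0.00925 = 0 + j5.324 Ω
Step 3 — Series combination: Z_total = R + L = 264 + j5.324 Ω = 264.1∠1.2° Ω.
Step 4 — Source phasor: V = 12∠30.0° V = 10.39 + j6 V.
Step 5 — Ohm's law: I = V / Z_total = (10.39 + j6) / (264 + j5.324) = 0.03981 + j0.02192 A.
Step 6 — Convert to polar: |I| = 0.04545 A, ∠I = 28.8°.

I = 0.04545∠28.8° A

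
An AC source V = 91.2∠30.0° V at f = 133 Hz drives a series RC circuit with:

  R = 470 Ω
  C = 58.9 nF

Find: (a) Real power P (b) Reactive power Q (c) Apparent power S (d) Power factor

Step 1 — Angular frequency: ω = 2π·f = 2π·133 = 835.7 rad/s.
Step 2 — Component impedances:
  R: Z = R = 470 Ω
  C: Z = 1/(jωC) = -j/(ω·C) = 0 - j2.032e+04 Ω
Step 3 — Series combination: Z_total = R + C = 470 - j2.032e+04 Ω = 2.032e+04∠-88.7° Ω.
Step 4 — Source phasor: V = 91.2∠30.0° V = 78.98 + j45.6 V.
Step 5 — Current: I = V / Z = -0.002153 + j0.003937 A = 0.004488∠118.7° A.
Step 6 — Complex power: S = V·I* = 0.009466 - j0.4092 VA.
Step 7 — Real power: P = Re(S) = 0.009466 W.
Step 8 — Reactive power: Q = Im(S) = -0.4092 VAR.
Step 9 — Apparent power: |S| = 0.4093 VA.
Step 10 — Power factor: PF = P/|S| = 0.02313 (leading).

(a) P = 0.009466 W  (b) Q = -0.4092 VAR  (c) S = 0.4093 VA  (d) PF = 0.02313 (leading)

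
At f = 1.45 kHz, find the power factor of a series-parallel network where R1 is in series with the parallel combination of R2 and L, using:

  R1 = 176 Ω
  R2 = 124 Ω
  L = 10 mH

Step 1 — Angular frequency: ω = 2π·f = 2π·1450 = 9111 rad/s.
Step 2 — Component impedances:
  R1: Z = R = 176 Ω
  R2: Z = R = 124 Ω
  L: Z = jωL = j·9111·0.01 = 0 + j91.11 Ω
Step 3 — Parallel branch: R2 || L = 1/(1/R2 + 1/L) = 43.47 + j59.17 Ω.
Step 4 — Series with R1: Z_total = R1 + (R2 || L) = 219.5 + j59.17 Ω = 227.3∠15.1° Ω.
Step 5 — Power factor: PF = cos(φ) = Re(Z)/|Z| = 219.47/227.31 = 0.9655.
Step 6 — Type: Im(Z) = 59.17 ⇒ lagging (phase φ = 15.1°).

PF = 0.9655 (lagging, φ = 15.1°)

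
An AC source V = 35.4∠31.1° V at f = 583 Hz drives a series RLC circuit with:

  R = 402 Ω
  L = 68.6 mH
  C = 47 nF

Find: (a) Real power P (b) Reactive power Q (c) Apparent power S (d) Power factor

Step 1 — Angular frequency: ω = 2π·f = 2π·583 = 3663 rad/s.
Step 2 — Component impedances:
  R: Z = R = 402 Ω
  L: Z = jωL = j·3663·0.0686 = 0 + j251.3 Ω
  C: Z = 1/(jωC) = -j/(ω·C) = 0 - j5808 Ω
Step 3 — Series combination: Z_total = R + L + C = 402 - j5557 Ω = 5572∠-85.9° Ω.
Step 4 — Source phasor: V = 35.4∠31.1° V = 30.31 + j18.29 V.
Step 5 — Current: I = V / Z = -0.002881 + j0.005663 A = 0.006354∠117.0° A.
Step 6 — Complex power: S = V·I* = 0.01623 - j0.2243 VA.
Step 7 — Real power: P = Re(S) = 0.01623 W.
Step 8 — Reactive power: Q = Im(S) = -0.2243 VAR.
Step 9 — Apparent power: |S| = 0.2249 VA.
Step 10 — Power factor: PF = P/|S| = 0.07215 (leading).

(a) P = 0.01623 W  (b) Q = -0.2243 VAR  (c) S = 0.2249 VA  (d) PF = 0.07215 (leading)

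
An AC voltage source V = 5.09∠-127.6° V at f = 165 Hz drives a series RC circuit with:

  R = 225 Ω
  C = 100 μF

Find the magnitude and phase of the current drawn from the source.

Step 1 — Angular frequency: ω = 2π·f = 2π·165 = 1037 rad/s.
Step 2 — Component impedances:
  R: Z = R = 225 Ω
  C: Z = 1/(jωC) = -j/(ω·C) = 0 - j9.646 Ω
Step 3 — Series combination: Z_total = R + C = 225 - j9.646 Ω = 225.2∠-2.5° Ω.
Step 4 — Source phasor: V = 5.09∠-127.6° V = -3.106 - j4.033 V.
Step 5 — Ohm's law: I = V / Z_total = (-3.106 - j4.033) / (225 - j9.646) = -0.01301 - j0.01848 A.
Step 6 — Convert to polar: |I| = 0.0226 A, ∠I = -125.1°.

I = 0.0226∠-125.1° A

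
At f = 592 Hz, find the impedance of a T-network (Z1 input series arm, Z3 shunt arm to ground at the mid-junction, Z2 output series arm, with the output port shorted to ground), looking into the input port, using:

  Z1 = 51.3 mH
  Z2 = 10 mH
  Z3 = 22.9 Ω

Step 1 — Angular frequency: ω = 2π·f = 2π·592 = 3720 rad/s.
Step 2 — Component impedances:
  Z1: Z = jωL = j·3720·0.0513 = 0 + j190.8 Ω
  Z2: Z = jωL = j·3720·0.01 = 0 + j37.2 Ω
  Z3: Z = R = 22.9 Ω
Step 3 — With the output port shorted to ground, the output series arm Z2 runs from the junction to ground; the shunt arm Z3 also runs from the junction to ground. They appear in parallel: Z3 || Z2 = 16.61 + j10.22 Ω.
Step 4 — Series with input arm Z1: Z_in = Z1 + (Z3 || Z2) = 16.61 + j201 Ω = 201.7∠85.3° Ω.

Z = 16.61 + j201 Ω = 201.7∠85.3° Ω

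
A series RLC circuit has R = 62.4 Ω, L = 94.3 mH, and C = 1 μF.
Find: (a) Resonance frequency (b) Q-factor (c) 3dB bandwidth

Step 1 — Resonance: ω₀ = 1/√(LC) = 1/√(0.0943·1e-06) = 3256 rad/s.
Step 2 — f₀ = ω₀/(2π) = 518.3 Hz.
Step 3 — Series Q: Q = ω₀L/R = 3256·0.0943/62.4 = 4.921.
Step 4 — Bandwidth: Δω = ω₀/Q = 661.7 rad/s; BW = Δω/(2π) = 105.3 Hz.

(a) f₀ = 518.3 Hz  (b) Q = 4.921  (c) BW = 105.3 Hz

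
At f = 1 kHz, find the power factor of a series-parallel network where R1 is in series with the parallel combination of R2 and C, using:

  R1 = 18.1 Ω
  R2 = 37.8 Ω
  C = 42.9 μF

Step 1 — Angular frequency: ω = 2π·f = 2π·1000 = 6283 rad/s.
Step 2 — Component impedances:
  R1: Z = R = 18.1 Ω
  R2: Z = R = 37.8 Ω
  C: Z = 1/(jωC) = -j/(ω·C) = 0 - j3.71 Ω
Step 3 — Parallel branch: R2 || C = 1/(1/R2 + 1/C) = 0.3606 - j3.675 Ω.
Step 4 — Series with R1: Z_total = R1 + (R2 || C) = 18.46 - j3.675 Ω = 18.82∠-11.3° Ω.
Step 5 — Power factor: PF = cos(φ) = Re(Z)/|Z| = 18.461/18.823 = 0.9808.
Step 6 — Type: Im(Z) = -3.675 ⇒ leading (phase φ = -11.3°).

PF = 0.9808 (leading, φ = -11.3°)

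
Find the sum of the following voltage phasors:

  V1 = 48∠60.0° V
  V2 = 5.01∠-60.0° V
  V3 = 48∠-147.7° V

Step 1 — Convert each phasor to rectangular form:
  V1 = 48·(cos(60.0°) + j·sin(60.0°)) = 24 + j41.57 V
  V2 = 5.01·(cos(-60.0°) + j·sin(-60.0°)) = 2.505 - j4.339 V
  V3 = 48·(cos(-147.7°) + j·sin(-147.7°)) = -40.57 - j25.65 V
Step 2 — Sum components: V_total = -14.07 + j11.58 V.
Step 3 — Convert to polar: |V_total| = 18.22 V, ∠V_total = 140.5°.

V_total = 18.22∠140.5° V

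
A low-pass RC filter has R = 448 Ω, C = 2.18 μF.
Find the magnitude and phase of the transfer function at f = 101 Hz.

Step 1 — Angular frequency: ω = 2π·101 = 634.6 rad/s.
Step 2 — Transfer function: H(jω) = 1/(1 + jωRC).
Step 3 — Denominator: 1 + jωRC = 1 + j·634.6·448·2.18e-06 = 1 + j0.6198.
Step 4 — H = 0.7225 - j0.4478.
Step 5 — Magnitude: |H| = 0.85 (-1.4 dB); phase: φ = -31.8°.

|H| = 0.85 (-1.4 dB), φ = -31.8°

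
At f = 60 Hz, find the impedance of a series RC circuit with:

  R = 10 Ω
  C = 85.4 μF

Step 1 — Angular frequency: ω = 2π·f = 2π·60 = 377 rad/s.
Step 2 — Component impedances:
  R: Z = R = 10 Ω
  C: Z = 1/(jωC) = -j/(ω·C) = 0 - j31.06 Ω
Step 3 — Series combination: Z_total = R + C = 10 - j31.06 Ω = 32.63∠-72.2° Ω.

Z = 10 - j31.06 Ω = 32.63∠-72.2° Ω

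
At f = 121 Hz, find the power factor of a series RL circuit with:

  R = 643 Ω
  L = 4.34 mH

Step 1 — Angular frequency: ω = 2π·f = 2π·121 = 760.3 rad/s.
Step 2 — Component impedances:
  R: Z = R = 643 Ω
  L: Z = jωL = j·760.3·0.00434 = 0 + j3.3 Ω
Step 3 — Series combination: Z_total = R + L = 643 + j3.3 Ω = 643∠0.3° Ω.
Step 4 — Power factor: PF = cos(φ) = Re(Z)/|Z| = 643/643 = 1.
Step 5 — Type: Im(Z) = 3.3 ⇒ lagging (phase φ = 0.3°).

PF = 1 (lagging, φ = 0.3°)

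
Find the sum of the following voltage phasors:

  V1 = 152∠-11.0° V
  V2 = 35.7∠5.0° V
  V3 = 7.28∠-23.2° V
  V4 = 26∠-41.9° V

Step 1 — Convert each phasor to rectangular form:
  V1 = 152·(cos(-11.0°) + j·sin(-11.0°)) = 149.2 - j29 V
  V2 = 35.7·(cos(5.0°) + j·sin(5.0°)) = 35.56 + j3.111 V
  V3 = 7.28·(cos(-23.2°) + j·sin(-23.2°)) = 6.691 - j2.868 V
  V4 = 26·(cos(-41.9°) + j·sin(-41.9°)) = 19.35 - j17.36 V
Step 2 — Sum components: V_total = 210.8 - j46.12 V.
Step 3 — Convert to polar: |V_total| = 215.8 V, ∠V_total = -12.3°.

V_total = 215.8∠-12.3° V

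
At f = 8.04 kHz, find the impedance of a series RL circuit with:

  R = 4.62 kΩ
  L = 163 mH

Step 1 — Angular frequency: ω = 2π·f = 2π·8040 = 5.052e+04 rad/s.
Step 2 — Component impedances:
  R: Z = R = 4620 Ω
  L: Z = jωL = j·5.052e+04·0.163 = 0 + j8234 Ω
Step 3 — Series combination: Z_total = R + L = 4620 + j8234 Ω = 9442∠60.7° Ω.

Z = 4620 + j8234 Ω = 9442∠60.7° Ω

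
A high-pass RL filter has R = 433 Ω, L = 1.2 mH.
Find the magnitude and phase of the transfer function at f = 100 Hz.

Step 1 — Angular frequency: ω = 2π·100 = 628.3 rad/s.
Step 2 — Transfer function: H(jω) = jωL/(R + jωL).
Step 3 — Numerator jωL = j·0.754; denominator R + jωL = 433 + j0.754.
Step 4 — H = 3.032e-06 + j0.001741.
Step 5 — Magnitude: |H| = 0.001741 (-55.2 dB); phase: φ = 89.9°.

|H| = 0.001741 (-55.2 dB), φ = 89.9°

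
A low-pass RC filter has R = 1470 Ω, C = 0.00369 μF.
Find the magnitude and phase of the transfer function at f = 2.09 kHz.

Step 1 — Angular frequency: ω = 2π·2090 = 1.313e+04 rad/s.
Step 2 — Transfer function: H(jω) = 1/(1 + jωRC).
Step 3 — Denominator: 1 + jωRC = 1 + j·1.313e+04·1470·3.69e-09 = 1 + j0.07123.
Step 4 — H = 0.995 - j0.07087.
Step 5 — Magnitude: |H| = 0.9975 (-0.0 dB); phase: φ = -4.1°.

|H| = 0.9975 (-0.0 dB), φ = -4.1°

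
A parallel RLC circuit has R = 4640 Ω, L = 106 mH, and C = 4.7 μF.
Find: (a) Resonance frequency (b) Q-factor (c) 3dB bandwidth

Step 1 — Resonance: ω₀ = 1/√(LC) = 1/√(0.106·4.7e-06) = 1417 rad/s.
Step 2 — f₀ = ω₀/(2π) = 225.5 Hz.
Step 3 — Parallel Q: Q = R/(ω₀L) = 4640/(1417·0.106) = 30.9.
Step 4 — Bandwidth: Δω = ω₀/Q = 45.85 rad/s; BW = Δω/(2π) = 7.298 Hz.

(a) f₀ = 225.5 Hz  (b) Q = 30.9  (c) BW = 7.298 Hz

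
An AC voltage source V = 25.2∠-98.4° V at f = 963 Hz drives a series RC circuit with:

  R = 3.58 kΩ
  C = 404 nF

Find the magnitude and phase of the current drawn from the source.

Step 1 — Angular frequency: ω = 2π·f = 2π·963 = 6051 rad/s.
Step 2 — Component impedances:
  R: Z = R = 3580 Ω
  C: Z = 1/(jωC) = -j/(ω·C) = 0 - j409.1 Ω
Step 3 — Series combination: Z_total = R + C = 3580 - j409.1 Ω = 3603∠-6.5° Ω.
Step 4 — Source phasor: V = 25.2∠-98.4° V = -3.681 - j24.93 V.
Step 5 — Ohm's law: I = V / Z_total = (-3.681 - j24.93) / (3580 - j409.1) = -0.0002296 - j0.00699 A.
Step 6 — Convert to polar: |I| = 0.006994 A, ∠I = -91.9°.

I = 0.006994∠-91.9° A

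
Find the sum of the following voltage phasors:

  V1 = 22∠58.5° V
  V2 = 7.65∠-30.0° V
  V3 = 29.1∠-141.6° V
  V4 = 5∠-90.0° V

Step 1 — Convert each phasor to rectangular form:
  V1 = 22·(cos(58.5°) + j·sin(58.5°)) = 11.49 + j18.76 V
  V2 = 7.65·(cos(-30.0°) + j·sin(-30.0°)) = 6.625 - j3.825 V
  V3 = 29.1·(cos(-141.6°) + j·sin(-141.6°)) = -22.81 - j18.08 V
  V4 = 5·(cos(-90.0°) + j·sin(-90.0°)) = 0 - j5 V
Step 2 — Sum components: V_total = -4.685 - j8.142 V.
Step 3 — Convert to polar: |V_total| = 9.394 V, ∠V_total = -119.9°.

V_total = 9.394∠-119.9° V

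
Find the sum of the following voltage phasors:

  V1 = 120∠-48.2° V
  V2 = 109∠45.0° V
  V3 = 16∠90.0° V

Step 1 — Convert each phasor to rectangular form:
  V1 = 120·(cos(-48.2°) + j·sin(-48.2°)) = 79.98 - j89.46 V
  V2 = 109·(cos(45.0°) + j·sin(45.0°)) = 77.07 + j77.07 V
  V3 = 16·(cos(90.0°) + j·sin(90.0°)) = 0 + j16 V
Step 2 — Sum components: V_total = 157.1 + j3.618 V.
Step 3 — Convert to polar: |V_total| = 157.1 V, ∠V_total = 1.3°.

V_total = 157.1∠1.3° V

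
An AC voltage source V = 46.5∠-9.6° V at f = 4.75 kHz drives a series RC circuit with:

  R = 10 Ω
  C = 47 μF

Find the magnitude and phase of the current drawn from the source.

Step 1 — Angular frequency: ω = 2π·f = 2π·4750 = 2.985e+04 rad/s.
Step 2 — Component impedances:
  R: Z = R = 10 Ω
  C: Z = 1/(jωC) = -j/(ω·C) = 0 - j0.7129 Ω
Step 3 — Series combination: Z_total = R + C = 10 - j0.7129 Ω = 10.03∠-4.1° Ω.
Step 4 — Source phasor: V = 46.5∠-9.6° V = 45.85 - j7.755 V.
Step 5 — Ohm's law: I = V / Z_total = (45.85 - j7.755) / (10 - j0.7129) = 4.617 - j0.4463 A.
Step 6 — Convert to polar: |I| = 4.638 A, ∠I = -5.5°.

I = 4.638∠-5.5° A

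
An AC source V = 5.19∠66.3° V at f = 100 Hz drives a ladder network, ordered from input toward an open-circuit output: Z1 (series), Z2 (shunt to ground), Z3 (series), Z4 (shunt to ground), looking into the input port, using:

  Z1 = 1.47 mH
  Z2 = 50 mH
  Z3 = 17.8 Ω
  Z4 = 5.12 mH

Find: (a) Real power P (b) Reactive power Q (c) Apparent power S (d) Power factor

Step 1 — Angular frequency: ω = 2π·f = 2π·100 = 628.3 rad/s.
Step 2 — Component impedances:
  Z1: Z = jωL = j·628.3·0.00147 = 0 + j0.9236 Ω
  Z2: Z = jωL = j·628.3·0.05 = 0 + j31.42 Ω
  Z3: Z = R = 17.8 Ω
  Z4: Z = jωL = j·628.3·0.00512 = 0 + j3.217 Ω
Step 3 — Ladder network (open output): work backward from the far end, alternating series and parallel combinations. Z_in = 11.59 + j9.797 Ω = 15.17∠40.2° Ω.
Step 4 — Source phasor: V = 5.19∠66.3° V = 2.086 + j4.752 V.
Step 5 — Current: I = V / Z = 0.3072 + j0.1504 A = 0.3421∠26.1° A.
Step 6 — Complex power: S = V·I* = 1.356 + j1.146 VA.
Step 7 — Real power: P = Re(S) = 1.356 W.
Step 8 — Reactive power: Q = Im(S) = 1.146 VAR.
Step 9 — Apparent power: |S| = 1.775 VA.
Step 10 — Power factor: PF = P/|S| = 0.7636 (lagging).

(a) P = 1.356 W  (b) Q = 1.146 VAR  (c) S = 1.775 VA  (d) PF = 0.7636 (lagging)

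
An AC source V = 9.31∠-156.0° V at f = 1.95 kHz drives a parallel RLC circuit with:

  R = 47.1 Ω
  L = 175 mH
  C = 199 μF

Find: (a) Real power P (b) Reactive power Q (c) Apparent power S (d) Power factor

Step 1 — Angular frequency: ω = 2π·f = 2π·1950 = 1.225e+04 rad/s.
Step 2 — Component impedances:
  R: Z = R = 47.1 Ω
  L: Z = jωL = j·1.225e+04·0.175 = 0 + j2144 Ω
  C: Z = 1/(jωC) = -j/(ω·C) = 0 - j0.4101 Ω
Step 3 — Parallel combination: 1/Z_total = 1/R + 1/L + 1/C; Z_total = 0.003573 - j0.4102 Ω = 0.4102∠-89.5° Ω.
Step 4 — Source phasor: V = 9.31∠-156.0° V = -8.505 - j3.787 V.
Step 5 — Current: I = V / Z = 9.05 - j20.81 A = 22.7∠-66.5° A.
Step 6 — Complex power: S = V·I* = 1.84 - j211.3 VA.
Step 7 — Real power: P = Re(S) = 1.84 W.
Step 8 — Reactive power: Q = Im(S) = -211.3 VAR.
Step 9 — Apparent power: |S| = 211.3 VA.
Step 10 — Power factor: PF = P/|S| = 0.008709 (leading).

(a) P = 1.84 W  (b) Q = -211.3 VAR  (c) S = 211.3 VA  (d) PF = 0.008709 (leading)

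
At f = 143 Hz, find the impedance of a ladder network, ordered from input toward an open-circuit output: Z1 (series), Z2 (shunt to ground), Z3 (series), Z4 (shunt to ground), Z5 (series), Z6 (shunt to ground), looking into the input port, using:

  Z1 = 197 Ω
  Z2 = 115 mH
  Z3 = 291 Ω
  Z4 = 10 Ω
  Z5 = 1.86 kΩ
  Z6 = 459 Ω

Step 1 — Angular frequency: ω = 2π·f = 2π·143 = 898.5 rad/s.
Step 2 — Component impedances:
  Z1: Z = R = 197 Ω
  Z2: Z = jωL = j·898.5·0.115 = 0 + j103.3 Ω
  Z3: Z = R = 291 Ω
  Z4: Z = R = 10 Ω
  Z5: Z = R = 1860 Ω
  Z6: Z = R = 459 Ω
Step 3 — Ladder network (open output): work backward from the far end, alternating series and parallel combinations. Z_in = 228.7 + j92.43 Ω = 246.7∠22.0° Ω.

Z = 228.7 + j92.43 Ω = 246.7∠22.0° Ω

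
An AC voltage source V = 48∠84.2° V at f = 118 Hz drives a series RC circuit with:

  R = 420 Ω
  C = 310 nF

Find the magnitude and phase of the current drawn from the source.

Step 1 — Angular frequency: ω = 2π·f = 2π·118 = 741.4 rad/s.
Step 2 — Component impedances:
  R: Z = R = 420 Ω
  C: Z = 1/(jωC) = -j/(ω·C) = 0 - j4351 Ω
Step 3 — Series combination: Z_total = R + C = 420 - j4351 Ω = 4371∠-84.5° Ω.
Step 4 — Source phasor: V = 48∠84.2° V = 4.851 + j47.75 V.
Step 5 — Ohm's law: I = V / Z_total = (4.851 + j47.75) / (420 - j4351) = -0.01077 + j0.002154 A.
Step 6 — Convert to polar: |I| = 0.01098 A, ∠I = 168.7°.

I = 0.01098∠168.7° A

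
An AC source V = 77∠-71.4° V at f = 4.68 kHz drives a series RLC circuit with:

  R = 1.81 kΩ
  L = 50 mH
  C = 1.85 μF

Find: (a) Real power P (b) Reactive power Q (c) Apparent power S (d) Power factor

Step 1 — Angular frequency: ω = 2π·f = 2π·4680 = 2.941e+04 rad/s.
Step 2 — Component impedances:
  R: Z = R = 1810 Ω
  L: Z = jωL = j·2.941e+04·0.05 = 0 + j1470 Ω
  C: Z = 1/(jωC) = -j/(ω·C) = 0 - j18.38 Ω
Step 3 — Series combination: Z_total = R + L + C = 1810 + j1452 Ω = 2320∠38.7° Ω.
Step 4 — Source phasor: V = 77∠-71.4° V = 24.56 - j72.98 V.
Step 5 — Current: I = V / Z = -0.01142 - j0.03116 A = 0.03318∠-110.1° A.
Step 6 — Complex power: S = V·I* = 1.993 + j1.599 VA.
Step 7 — Real power: P = Re(S) = 1.993 W.
Step 8 — Reactive power: Q = Im(S) = 1.599 VAR.
Step 9 — Apparent power: |S| = 2.555 VA.
Step 10 — Power factor: PF = P/|S| = 0.7801 (lagging).

(a) P = 1.993 W  (b) Q = 1.599 VAR  (c) S = 2.555 VA  (d) PF = 0.7801 (lagging)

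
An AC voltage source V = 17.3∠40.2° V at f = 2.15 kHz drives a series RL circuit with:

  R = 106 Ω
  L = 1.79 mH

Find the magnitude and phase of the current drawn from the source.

Step 1 — Angular frequency: ω = 2π·f = 2π·2150 = 1.351e+04 rad/s.
Step 2 — Component impedances:
  R: Z = R = 106 Ω
  L: Z = jωL = j·1.351e+04·0.00179 = 0 + j24.18 Ω
Step 3 — Series combination: Z_total = R + L = 106 + j24.18 Ω = 108.7∠12.9° Ω.
Step 4 — Source phasor: V = 17.3∠40.2° V = 13.21 + j11.17 V.
Step 5 — Ohm's law: I = V / Z_total = (13.21 + j11.17) / (106 + j24.18) = 0.1413 + j0.0731 A.
Step 6 — Convert to polar: |I| = 0.1591 A, ∠I = 27.3°.

I = 0.1591∠27.3° A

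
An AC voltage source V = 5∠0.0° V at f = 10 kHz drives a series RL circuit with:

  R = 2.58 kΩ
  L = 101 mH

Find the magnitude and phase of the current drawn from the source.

Step 1 — Angular frequency: ω = 2π·f = 2π·1e+04 = 6.283e+04 rad/s.
Step 2 — Component impedances:
  R: Z = R = 2580 Ω
  L: Z = jωL = j·6.283e+04·0.101 = 0 + j6346 Ω
Step 3 — Series combination: Z_total = R + L = 2580 + j6346 Ω = 6850∠67.9° Ω.
Step 4 — Source phasor: V = 5∠0.0° V = 5 V.
Step 5 — Ohm's law: I = V / Z_total = (5) / (2580 + j6346) = 0.0002749 - j0.0006761 A.
Step 6 — Convert to polar: |I| = 0.0007299 A, ∠I = -67.9°.

I = 0.0007299∠-67.9° A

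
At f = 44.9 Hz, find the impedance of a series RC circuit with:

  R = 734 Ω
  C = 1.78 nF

Step 1 — Angular frequency: ω = 2π·f = 2π·44.9 = 282.1 rad/s.
Step 2 — Component impedances:
  R: Z = R = 734 Ω
  C: Z = 1/(jωC) = -j/(ω·C) = 0 - j1.991e+06 Ω
Step 3 — Series combination: Z_total = R + C = 734 - j1.991e+06 Ω = 1.991e+06∠-90.0° Ω.

Z = 734 - j1.991e+06 Ω = 1.991e+06∠-90.0° Ω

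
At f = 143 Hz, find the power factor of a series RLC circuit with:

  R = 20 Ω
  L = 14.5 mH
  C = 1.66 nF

Step 1 — Angular frequency: ω = 2π·f = 2π·143 = 898.5 rad/s.
Step 2 — Component impedances:
  R: Z = R = 20 Ω
  L: Z = jωL = j·898.5·0.0145 = 0 + j13.03 Ω
  C: Z = 1/(jωC) = -j/(ω·C) = 0 - j6.705e+05 Ω
Step 3 — Series combination: Z_total = R + L + C = 20 - j6.705e+05 Ω = 6.705e+05∠-90.0° Ω.
Step 4 — Power factor: PF = cos(φ) = Re(Z)/|Z| = 20/6.705e+05 = 2.983e-05.
Step 5 — Type: Im(Z) = -6.705e+05 ⇒ leading (phase φ = -90.0°).

PF = 2.983e-05 (leading, φ = -90.0°)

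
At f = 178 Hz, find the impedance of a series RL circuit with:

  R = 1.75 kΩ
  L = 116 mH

Step 1 — Angular frequency: ω = 2π·f = 2π·178 = 1118 rad/s.
Step 2 — Component impedances:
  R: Z = R = 1750 Ω
  L: Z = jωL = j·1118·0.116 = 0 + j129.7 Ω
Step 3 — Series combination: Z_total = R + L = 1750 + j129.7 Ω = 1755∠4.2° Ω.

Z = 1750 + j129.7 Ω = 1755∠4.2° Ω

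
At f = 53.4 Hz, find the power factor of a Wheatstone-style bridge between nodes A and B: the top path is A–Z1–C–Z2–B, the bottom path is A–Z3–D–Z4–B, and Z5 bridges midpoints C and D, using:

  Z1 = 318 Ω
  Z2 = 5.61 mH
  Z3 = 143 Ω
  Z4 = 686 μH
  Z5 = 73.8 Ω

Step 1 — Angular frequency: ω = 2π·f = 2π·53.4 = 335.5 rad/s.
Step 2 — Component impedances:
  Z1: Z = R = 318 Ω
  Z2: Z = jωL = j·335.5·0.00561 = 0 + j1.882 Ω
  Z3: Z = R = 143 Ω
  Z4: Z = jωL = j·335.5·0.000686 = 0 + j0.2302 Ω
  Z5: Z = R = 73.8 Ω
Step 3 — Bridge requires nodal analysis (the Z5 bridge couples midpoints C and D, so the two paths cannot be reduced to a simple series/parallel combination). Setting node B to ground and injecting 1 A at node A, the 3-node admittance system at A, C, D solves to V_A = Z_AB = 98.64 + j0.2905 Ω = 98.65∠0.2° Ω.
Step 4 — Power factor: PF = cos(φ) = Re(Z)/|Z| = 98.645/98.645 = 1.
Step 5 — Type: Im(Z) = 0.2905 ⇒ lagging (phase φ = 0.2°).

PF = 1 (lagging, φ = 0.2°)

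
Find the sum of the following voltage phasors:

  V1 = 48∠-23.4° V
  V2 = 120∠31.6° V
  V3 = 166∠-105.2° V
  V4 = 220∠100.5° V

Step 1 — Convert each phasor to rectangular form:
  V1 = 48·(cos(-23.4°) + j·sin(-23.4°)) = 44.05 - j19.06 V
  V2 = 120·(cos(31.6°) + j·sin(31.6°)) = 102.2 + j62.88 V
  V3 = 166·(cos(-105.2°) + j·sin(-105.2°)) = -43.52 - j160.2 V
  V4 = 220·(cos(100.5°) + j·sin(100.5°)) = -40.09 + j216.3 V
Step 2 — Sum components: V_total = 62.64 + j99.94 V.
Step 3 — Convert to polar: |V_total| = 117.9 V, ∠V_total = 57.9°.

V_total = 117.9∠57.9° V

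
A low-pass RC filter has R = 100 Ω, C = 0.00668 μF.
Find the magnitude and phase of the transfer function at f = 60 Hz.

Step 1 — Angular frequency: ω = 2π·60 = 377 rad/s.
Step 2 — Transfer function: H(jω) = 1/(1 + jωRC).
Step 3 — Denominator: 1 + jωRC = 1 + j·377·100·6.68e-09 = 1 + j0.0002518.
Step 4 — H = 1 - j0.0002518.
Step 5 — Magnitude: |H| = 1 (-0.0 dB); phase: φ = -0.0°.

|H| = 1 (-0.0 dB), φ = -0.0°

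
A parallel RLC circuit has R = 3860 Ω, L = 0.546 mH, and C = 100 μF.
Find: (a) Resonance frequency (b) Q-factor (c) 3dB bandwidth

Step 1 — Resonance: ω₀ = 1/√(LC) = 1/√(0.000546·0.0001) = 4280 rad/s.
Step 2 — f₀ = ω₀/(2π) = 681.1 Hz.
Step 3 — Parallel Q: Q = R/(ω₀L) = 3860/(4280·0.000546) = 1652.
Step 4 — Bandwidth: Δω = ω₀/Q = 2.591 rad/s; BW = Δω/(2π) = 0.4123 Hz.

(a) f₀ = 681.1 Hz  (b) Q = 1652  (c) BW = 0.4123 Hz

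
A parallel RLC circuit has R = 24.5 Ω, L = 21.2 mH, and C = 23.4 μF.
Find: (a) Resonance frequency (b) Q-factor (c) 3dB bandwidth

Step 1 — Resonance: ω₀ = 1/√(LC) = 1/√(0.0212·2.34e-05) = 1420 rad/s.
Step 2 — f₀ = ω₀/(2π) = 226 Hz.
Step 3 — Parallel Q: Q = R/(ω₀L) = 24.5/(1420·0.0212) = 0.814.
Step 4 — Bandwidth: Δω = ω₀/Q = 1744 rad/s; BW = Δω/(2π) = 277.6 Hz.

(a) f₀ = 226 Hz  (b) Q = 0.814  (c) BW = 277.6 Hz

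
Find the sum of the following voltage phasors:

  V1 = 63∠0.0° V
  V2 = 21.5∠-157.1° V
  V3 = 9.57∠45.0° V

Step 1 — Convert each phasor to rectangular form:
  V1 = 63·(cos(0.0°) + j·sin(0.0°)) = 63 V
  V2 = 21.5·(cos(-157.1°) + j·sin(-157.1°)) = -19.81 - j8.366 V
  V3 = 9.57·(cos(45.0°) + j·sin(45.0°)) = 6.767 + j6.767 V
Step 2 — Sum components: V_total = 49.96 - j1.599 V.
Step 3 — Convert to polar: |V_total| = 49.99 V, ∠V_total = -1.8°.

V_total = 49.99∠-1.8° V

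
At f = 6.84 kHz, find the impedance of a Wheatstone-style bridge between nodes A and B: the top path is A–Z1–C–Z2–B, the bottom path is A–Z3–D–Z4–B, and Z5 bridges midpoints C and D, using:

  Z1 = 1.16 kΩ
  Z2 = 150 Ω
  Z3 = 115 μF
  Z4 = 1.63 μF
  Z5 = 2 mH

Step 1 — Angular frequency: ω = 2π·f = 2π·6840 = 4.298e+04 rad/s.
Step 2 — Component impedances:
  Z1: Z = R = 1160 Ω
  Z2: Z = R = 150 Ω
  Z3: Z = 1/(jωC) = -j/(ω·C) = 0 - j0.2023 Ω
  Z4: Z = 1/(jωC) = -j/(ω·C) = 0 - j14.28 Ω
  Z5: Z = jωL = j·4.298e+04·0.002 = 0 + j85.95 Ω
Step 3 — Bridge requires nodal analysis (the Z5 bridge couples midpoints C and D, so the two paths cannot be reduced to a simple series/parallel combination). Setting node B to ground and injecting 1 A at node A, the 3-node admittance system at A, C, D solves to V_A = Z_AB = 1.081 - j14.97 Ω = 15.01∠-85.9° Ω.

Z = 1.081 - j14.97 Ω = 15.01∠-85.9° Ω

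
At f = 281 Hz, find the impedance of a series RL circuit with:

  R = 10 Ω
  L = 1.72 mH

Step 1 — Angular frequency: ω = 2π·f = 2π·281 = 1766 rad/s.
Step 2 — Component impedances:
  R: Z = R = 10 Ω
  L: Z = jωL = j·1766·0.00172 = 0 + j3.037 Ω
Step 3 — Series combination: Z_total = R + L = 10 + j3.037 Ω = 10.45∠16.9° Ω.

Z = 10 + j3.037 Ω = 10.45∠16.9° Ω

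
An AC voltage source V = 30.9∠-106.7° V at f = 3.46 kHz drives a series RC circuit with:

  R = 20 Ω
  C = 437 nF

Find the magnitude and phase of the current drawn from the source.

Step 1 — Angular frequency: ω = 2π·f = 2π·3460 = 2.174e+04 rad/s.
Step 2 — Component impedances:
  R: Z = R = 20 Ω
  C: Z = 1/(jωC) = -j/(ω·C) = 0 - j105.3 Ω
Step 3 — Series combination: Z_total = R + C = 20 - j105.3 Ω = 107.1∠-79.2° Ω.
Step 4 — Source phasor: V = 30.9∠-106.7° V = -8.879 - j29.6 V.
Step 5 — Ohm's law: I = V / Z_total = (-8.879 - j29.6) / (20 - j105.3) = 0.2559 - j0.133 A.
Step 6 — Convert to polar: |I| = 0.2884 A, ∠I = -27.5°.

I = 0.2884∠-27.5° A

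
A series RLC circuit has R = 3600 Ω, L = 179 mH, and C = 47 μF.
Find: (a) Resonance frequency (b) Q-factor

Step 1 — Resonance condition Im(Z)=0 gives ω₀ = 1/√(LC).
Step 2 — ω₀ = 1/√(0.179·4.7e-05) = 344.8 rad/s.
Step 3 — f₀ = ω₀/(2π) = 54.87 Hz.
Step 4 — Series Q: Q = ω₀L/R = 344.8·0.179/3600 = 0.01714.

(a) f₀ = 54.87 Hz  (b) Q = 0.01714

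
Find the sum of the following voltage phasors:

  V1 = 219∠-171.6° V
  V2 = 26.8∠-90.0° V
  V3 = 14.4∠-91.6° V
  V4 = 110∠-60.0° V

Step 1 — Convert each phasor to rectangular form:
  V1 = 219·(cos(-171.6°) + j·sin(-171.6°)) = -216.7 - j31.99 V
  V2 = 26.8·(cos(-90.0°) + j·sin(-90.0°)) = 0 - j26.8 V
  V3 = 14.4·(cos(-91.6°) + j·sin(-91.6°)) = -0.4021 - j14.39 V
  V4 = 110·(cos(-60.0°) + j·sin(-60.0°)) = 55 - j95.26 V
Step 2 — Sum components: V_total = -162.1 - j168.4 V.
Step 3 — Convert to polar: |V_total| = 233.7 V, ∠V_total = -133.9°.

V_total = 233.7∠-133.9° V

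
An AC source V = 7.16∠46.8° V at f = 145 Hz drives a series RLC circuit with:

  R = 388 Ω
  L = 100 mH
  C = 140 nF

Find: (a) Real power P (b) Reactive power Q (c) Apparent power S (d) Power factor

Step 1 — Angular frequency: ω = 2π·f = 2π·145 = 911.1 rad/s.
Step 2 — Component impedances:
  R: Z = R = 388 Ω
  L: Z = jωL = j·911.1·0.1 = 0 + j91.11 Ω
  C: Z = 1/(jωC) = -j/(ω·C) = 0 - j7840 Ω
Step 3 — Series combination: Z_total = R + L + C = 388 - j7749 Ω = 7759∠-87.1° Ω.
Step 4 — Source phasor: V = 7.16∠46.8° V = 4.901 + j5.219 V.
Step 5 — Current: I = V / Z = -0.0006403 + j0.0006646 A = 0.0009228∠133.9° A.
Step 6 — Complex power: S = V·I* = 0.0003304 - j0.006599 VA.
Step 7 — Real power: P = Re(S) = 0.0003304 W.
Step 8 — Reactive power: Q = Im(S) = -0.006599 VAR.
Step 9 — Apparent power: |S| = 0.006607 VA.
Step 10 — Power factor: PF = P/|S| = 0.05001 (leading).

(a) P = 0.0003304 W  (b) Q = -0.006599 VAR  (c) S = 0.006607 VA  (d) PF = 0.05001 (leading)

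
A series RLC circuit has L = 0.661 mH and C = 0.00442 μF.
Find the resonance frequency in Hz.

Step 1 — Resonance condition Im(Z)=0 gives ω₀ = 1/√(LC).
Step 2 — ω₀ = 1/√(0.000661·4.42e-09) = 5.85e+05 rad/s.
Step 3 — f₀ = ω₀/(2π) = 9.311e+04 Hz.

f₀ = 9.311e+04 Hz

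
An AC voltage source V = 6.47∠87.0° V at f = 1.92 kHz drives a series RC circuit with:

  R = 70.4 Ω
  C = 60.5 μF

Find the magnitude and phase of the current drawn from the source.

Step 1 — Angular frequency: ω = 2π·f = 2π·1920 = 1.206e+04 rad/s.
Step 2 — Component impedances:
  R: Z = R = 70.4 Ω
  C: Z = 1/(jωC) = -j/(ω·C) = 0 - j1.37 Ω
Step 3 — Series combination: Z_total = R + C = 70.4 - j1.37 Ω = 70.41∠-1.1° Ω.
Step 4 — Source phasor: V = 6.47∠87.0° V = 0.3386 + j6.461 V.
Step 5 — Ohm's law: I = V / Z_total = (0.3386 + j6.461) / (70.4 - j1.37) = 0.003023 + j0.09184 A.
Step 6 — Convert to polar: |I| = 0.09189 A, ∠I = 88.1°.

I = 0.09189∠88.1° A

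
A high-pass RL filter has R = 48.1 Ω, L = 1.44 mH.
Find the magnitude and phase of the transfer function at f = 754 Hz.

Step 1 — Angular frequency: ω = 2π·754 = 4738 rad/s.
Step 2 — Transfer function: H(jω) = jωL/(R + jωL).
Step 3 — Numerator jωL = j·6.822; denominator R + jωL = 48.1 + j6.822.
Step 4 — H = 0.01972 + j0.139.
Step 5 — Magnitude: |H| = 0.1404 (-17.1 dB); phase: φ = 81.9°.

|H| = 0.1404 (-17.1 dB), φ = 81.9°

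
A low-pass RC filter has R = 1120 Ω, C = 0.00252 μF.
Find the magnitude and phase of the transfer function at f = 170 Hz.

Step 1 — Angular frequency: ω = 2π·170 = 1068 rad/s.
Step 2 — Transfer function: H(jω) = 1/(1 + jωRC).
Step 3 — Denominator: 1 + jωRC = 1 + j·1068·1120·2.52e-09 = 1 + j0.003015.
Step 4 — H = 1 - j0.003015.
Step 5 — Magnitude: |H| = 1 (-0.0 dB); phase: φ = -0.2°.

|H| = 1 (-0.0 dB), φ = -0.2°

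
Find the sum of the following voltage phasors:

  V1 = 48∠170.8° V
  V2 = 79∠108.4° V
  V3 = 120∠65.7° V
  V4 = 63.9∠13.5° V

Step 1 — Convert each phasor to rectangular form:
  V1 = 48·(cos(170.8°) + j·sin(170.8°)) = -47.38 + j7.674 V
  V2 = 79·(cos(108.4°) + j·sin(108.4°)) = -24.94 + j74.96 V
  V3 = 120·(cos(65.7°) + j·sin(65.7°)) = 49.38 + j109.4 V
  V4 = 63.9·(cos(13.5°) + j·sin(13.5°)) = 62.13 + j14.92 V
Step 2 — Sum components: V_total = 39.2 + j206.9 V.
Step 3 — Convert to polar: |V_total| = 210.6 V, ∠V_total = 79.3°.

V_total = 210.6∠79.3° V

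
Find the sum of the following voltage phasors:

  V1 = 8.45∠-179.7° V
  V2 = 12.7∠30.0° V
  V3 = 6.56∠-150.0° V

Step 1 — Convert each phasor to rectangular form:
  V1 = 8.45·(cos(-179.7°) + j·sin(-179.7°)) = -8.45 - j0.04424 V
  V2 = 12.7·(cos(30.0°) + j·sin(30.0°)) = 11 + j6.35 V
  V3 = 6.56·(cos(-150.0°) + j·sin(-150.0°)) = -5.681 - j3.28 V
Step 2 — Sum components: V_total = -3.132 + j3.026 V.
Step 3 — Convert to polar: |V_total| = 4.355 V, ∠V_total = 136.0°.

V_total = 4.355∠136.0° V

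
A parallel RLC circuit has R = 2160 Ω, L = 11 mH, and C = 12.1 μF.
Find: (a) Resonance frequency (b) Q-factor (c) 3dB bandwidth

Step 1 — Resonance: ω₀ = 1/√(LC) = 1/√(0.011·1.21e-05) = 2741 rad/s.
Step 2 — f₀ = ω₀/(2π) = 436.2 Hz.
Step 3 — Parallel Q: Q = R/(ω₀L) = 2160/(2741·0.011) = 71.64.
Step 4 — Bandwidth: Δω = ω₀/Q = 38.26 rad/s; BW = Δω/(2π) = 6.089 Hz.

(a) f₀ = 436.2 Hz  (b) Q = 71.64  (c) BW = 6.089 Hz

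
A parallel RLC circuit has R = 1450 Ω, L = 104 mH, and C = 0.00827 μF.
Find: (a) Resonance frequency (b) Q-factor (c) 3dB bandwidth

Step 1 — Resonance: ω₀ = 1/√(LC) = 1/√(0.104·8.27e-09) = 3.41e+04 rad/s.
Step 2 — f₀ = ω₀/(2π) = 5427 Hz.
Step 3 — Parallel Q: Q = R/(ω₀L) = 1450/(3.41e+04·0.104) = 0.4089.
Step 4 — Bandwidth: Δω = ω₀/Q = 8.339e+04 rad/s; BW = Δω/(2π) = 1.327e+04 Hz.

(a) f₀ = 5427 Hz  (b) Q = 0.4089  (c) BW = 1.327e+04 Hz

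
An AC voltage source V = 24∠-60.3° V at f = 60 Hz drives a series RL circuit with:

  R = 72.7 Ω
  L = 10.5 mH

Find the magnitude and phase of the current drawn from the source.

Step 1 — Angular frequency: ω = 2π·f = 2π·60 = 377 rad/s.
Step 2 — Component impedances:
  R: Z = R = 72.7 Ω
  L: Z = jωL = j·377·0.0105 = 0 + j3.958 Ω
Step 3 — Series combination: Z_total = R + L = 72.7 + j3.958 Ω = 72.81∠3.1° Ω.
Step 4 — Source phasor: V = 24∠-60.3° V = 11.89 - j20.85 V.
Step 5 — Ohm's law: I = V / Z_total = (11.89 - j20.85) / (72.7 + j3.958) = 0.1475 - j0.2948 A.
Step 6 — Convert to polar: |I| = 0.3296 A, ∠I = -63.4°.

I = 0.3296∠-63.4° A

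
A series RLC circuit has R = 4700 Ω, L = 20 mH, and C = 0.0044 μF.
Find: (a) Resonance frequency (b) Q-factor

Step 1 — Resonance condition Im(Z)=0 gives ω₀ = 1/√(LC).
Step 2 — ω₀ = 1/√(0.02·4.4e-09) = 1.066e+05 rad/s.
Step 3 — f₀ = ω₀/(2π) = 1.697e+04 Hz.
Step 4 — Series Q: Q = ω₀L/R = 1.066e+05·0.02/4700 = 0.4536.

(a) f₀ = 1.697e+04 Hz  (b) Q = 0.4536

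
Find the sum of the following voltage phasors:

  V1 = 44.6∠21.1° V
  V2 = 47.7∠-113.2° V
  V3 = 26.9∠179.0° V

Step 1 — Convert each phasor to rectangular form:
  V1 = 44.6·(cos(21.1°) + j·sin(21.1°)) = 41.61 + j16.06 V
  V2 = 47.7·(cos(-113.2°) + j·sin(-113.2°)) = -18.79 - j43.84 V
  V3 = 26.9·(cos(179.0°) + j·sin(179.0°)) = -26.9 + j0.4695 V
Step 2 — Sum components: V_total = -4.077 - j27.32 V.
Step 3 — Convert to polar: |V_total| = 27.62 V, ∠V_total = -98.5°.

V_total = 27.62∠-98.5° V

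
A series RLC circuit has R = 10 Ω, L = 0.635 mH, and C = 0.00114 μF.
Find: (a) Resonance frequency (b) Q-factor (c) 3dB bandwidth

Step 1 — Resonance: ω₀ = 1/√(LC) = 1/√(0.000635·1.14e-09) = 1.175e+06 rad/s.
Step 2 — f₀ = ω₀/(2π) = 1.871e+05 Hz.
Step 3 — Series Q: Q = ω₀L/R = 1.175e+06·0.000635/10 = 74.63.
Step 4 — Bandwidth: Δω = ω₀/Q = 1.575e+04 rad/s; BW = Δω/(2π) = 2506 Hz.

(a) f₀ = 1.871e+05 Hz  (b) Q = 74.63  (c) BW = 2506 Hz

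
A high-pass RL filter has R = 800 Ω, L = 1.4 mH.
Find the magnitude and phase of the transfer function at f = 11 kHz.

Step 1 — Angular frequency: ω = 2π·1.1e+04 = 6.912e+04 rad/s.
Step 2 — Transfer function: H(jω) = jωL/(R + jωL).
Step 3 — Numerator jωL = j·96.76; denominator R + jωL = 800 + j96.76.
Step 4 — H = 0.01442 + j0.1192.
Step 5 — Magnitude: |H| = 0.1201 (-18.4 dB); phase: φ = 83.1°.

|H| = 0.1201 (-18.4 dB), φ = 83.1°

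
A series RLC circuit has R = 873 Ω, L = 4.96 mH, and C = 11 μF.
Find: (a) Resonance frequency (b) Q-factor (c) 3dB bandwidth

Step 1 — Resonance condition Im(Z)=0 gives ω₀ = 1/√(LC).
Step 2 — ω₀ = 1/√(0.00496·1.1e-05) = 4281 rad/s.
Step 3 — f₀ = ω₀/(2π) = 681.4 Hz.
Step 4 — Series Q: Q = ω₀L/R = 4281·0.00496/873 = 0.02432.
Step 5 — 3dB bandwidth: Δω = ω₀/Q = 1.76e+05 rad/s; BW = Δω/(2π) = 2.801e+04 Hz.

(a) f₀ = 681.4 Hz  (b) Q = 0.02432  (c) BW = 2.801e+04 Hz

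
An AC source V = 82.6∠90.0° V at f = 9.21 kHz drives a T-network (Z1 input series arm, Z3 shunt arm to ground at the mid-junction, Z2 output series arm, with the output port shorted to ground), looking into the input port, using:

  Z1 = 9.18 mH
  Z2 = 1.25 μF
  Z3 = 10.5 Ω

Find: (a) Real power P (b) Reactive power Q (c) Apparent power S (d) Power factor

Step 1 — Angular frequency: ω = 2π·f = 2π·9210 = 5.787e+04 rad/s.
Step 2 — Component impedances:
  Z1: Z = jωL = j·5.787e+04·0.00918 = 0 + j531.2 Ω
  Z2: Z = 1/(jωC) = -j/(ω·C) = 0 - j13.82 Ω
  Z3: Z = R = 10.5 Ω
Step 3 — With the output port shorted to ground, the output series arm Z2 runs from the junction to ground; the shunt arm Z3 also runs from the junction to ground. They appear in parallel: Z3 || Z2 = 6.659 - j5.057 Ω.
Step 4 — Series with input arm Z1: Z_in = Z1 + (Z3 || Z2) = 6.659 + j526.2 Ω = 526.2∠89.3° Ω.
Step 5 — Source phasor: V = 82.6∠90.0° V = 0 + j82.6 V.
Step 6 — Current: I = V / Z = 0.157 + j0.001986 A = 0.157∠0.7° A.
Step 7 — Complex power: S = V·I* = 0.1641 + j12.96 VA.
Step 8 — Real power: P = Re(S) = 0.1641 W.
Step 9 — Reactive power: Q = Im(S) = 12.96 VAR.
Step 10 — Apparent power: |S| = 12.97 VA.
Step 11 — Power factor: PF = P/|S| = 0.01265 (lagging).

(a) P = 0.1641 W  (b) Q = 12.96 VAR  (c) S = 12.97 VA  (d) PF = 0.01265 (lagging)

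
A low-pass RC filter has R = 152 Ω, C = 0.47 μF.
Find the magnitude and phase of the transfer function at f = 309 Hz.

Step 1 — Angular frequency: ω = 2π·309 = 1942 rad/s.
Step 2 — Transfer function: H(jω) = 1/(1 + jωRC).
Step 3 — Denominator: 1 + jωRC = 1 + j·1942·152·4.7e-07 = 1 + j0.1387.
Step 4 — H = 0.9811 - j0.1361.
Step 5 — Magnitude: |H| = 0.9905 (-0.1 dB); phase: φ = -7.9°.

|H| = 0.9905 (-0.1 dB), φ = -7.9°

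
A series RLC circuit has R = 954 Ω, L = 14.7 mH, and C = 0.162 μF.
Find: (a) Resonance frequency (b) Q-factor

Step 1 — Resonance condition Im(Z)=0 gives ω₀ = 1/√(LC).
Step 2 — ω₀ = 1/√(0.0147·1.62e-07) = 2.049e+04 rad/s.
Step 3 — f₀ = ω₀/(2π) = 3261 Hz.
Step 4 — Series Q: Q = ω₀L/R = 2.049e+04·0.0147/954 = 0.3158.

(a) f₀ = 3261 Hz  (b) Q = 0.3158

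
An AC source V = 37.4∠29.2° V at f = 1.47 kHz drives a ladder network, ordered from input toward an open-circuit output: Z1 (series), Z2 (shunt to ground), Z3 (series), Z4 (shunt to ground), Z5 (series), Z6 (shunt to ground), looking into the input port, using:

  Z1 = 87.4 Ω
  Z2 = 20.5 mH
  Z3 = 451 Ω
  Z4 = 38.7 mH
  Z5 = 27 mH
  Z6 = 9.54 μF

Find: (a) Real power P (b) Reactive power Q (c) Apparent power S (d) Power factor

Step 1 — Angular frequency: ω = 2π·f = 2π·1470 = 9236 rad/s.
Step 2 — Component impedances:
  Z1: Z = R = 87.4 Ω
  Z2: Z = jωL = j·9236·0.0205 = 0 + j189.3 Ω
  Z3: Z = R = 451 Ω
  Z4: Z = jωL = j·9236·0.0387 = 0 + j357.4 Ω
  Z5: Z = jωL = j·9236·0.027 = 0 + j249.4 Ω
  Z6: Z = 1/(jωC) = -j/(ω·C) = 0 - j11.35 Ω
Step 3 — Ladder network (open output): work backward from the far end, alternating series and parallel combinations. Z_in = 138.9 + j151.4 Ω = 205.5∠47.5° Ω.
Step 4 — Source phasor: V = 37.4∠29.2° V = 32.65 + j18.25 V.
Step 5 — Current: I = V / Z = 0.1729 - j0.05702 A = 0.182∠-18.3° A.
Step 6 — Complex power: S = V·I* = 4.603 + j5.016 VA.
Step 7 — Real power: P = Re(S) = 4.603 W.
Step 8 — Reactive power: Q = Im(S) = 5.016 VAR.
Step 9 — Apparent power: |S| = 6.808 VA.
Step 10 — Power factor: PF = P/|S| = 0.6761 (lagging).

(a) P = 4.603 W  (b) Q = 5.016 VAR  (c) S = 6.808 VA  (d) PF = 0.6761 (lagging)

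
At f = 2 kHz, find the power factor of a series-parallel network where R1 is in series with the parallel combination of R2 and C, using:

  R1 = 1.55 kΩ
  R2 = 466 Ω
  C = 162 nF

Step 1 — Angular frequency: ω = 2π·f = 2π·2000 = 1.257e+04 rad/s.
Step 2 — Component impedances:
  R1: Z = R = 1550 Ω
  R2: Z = R = 466 Ω
  C: Z = 1/(jωC) = -j/(ω·C) = 0 - j491.2 Ω
Step 3 — Parallel branch: R2 || C = 1/(1/R2 + 1/C) = 245.3 - j232.7 Ω.
Step 4 — Series with R1: Z_total = R1 + (R2 || C) = 1795 - j232.7 Ω = 1810∠-7.4° Ω.
Step 5 — Power factor: PF = cos(φ) = Re(Z)/|Z| = 1795/1810 = 0.9917.
Step 6 — Type: Im(Z) = -232.7 ⇒ leading (phase φ = -7.4°).

PF = 0.9917 (leading, φ = -7.4°)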